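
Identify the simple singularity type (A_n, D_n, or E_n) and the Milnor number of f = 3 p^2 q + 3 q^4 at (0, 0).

The Hessian of f at 0 has rank 0. Corank 2; j^3 = 3*p^2*q has shape L^2 M (L != M), so D-series; mu = 5 gives D_5.

Type D5, Milnor number mu = 5.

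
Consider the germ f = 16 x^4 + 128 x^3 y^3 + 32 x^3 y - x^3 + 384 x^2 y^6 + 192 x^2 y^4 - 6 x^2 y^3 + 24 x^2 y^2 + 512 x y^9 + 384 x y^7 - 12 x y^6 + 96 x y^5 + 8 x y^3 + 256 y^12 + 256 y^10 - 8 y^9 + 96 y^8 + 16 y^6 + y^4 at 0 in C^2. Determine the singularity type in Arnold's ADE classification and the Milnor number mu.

Type E_{6}, Milnor number mu = 6.

The Hessian of f at 0 has rank 0. Corank 2; j^3 = -x^3 is a perfect cube, so E-series; the 4-jet and mu = 6 give E_6.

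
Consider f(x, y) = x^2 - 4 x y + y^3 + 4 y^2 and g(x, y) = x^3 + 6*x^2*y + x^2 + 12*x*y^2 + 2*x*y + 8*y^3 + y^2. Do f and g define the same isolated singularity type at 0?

Yes.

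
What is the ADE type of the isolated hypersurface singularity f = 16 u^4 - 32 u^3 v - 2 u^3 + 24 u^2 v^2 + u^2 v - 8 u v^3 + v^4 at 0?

D_5

The Hessian of f at 0 is [[0, 0], [0, 0]] with rank 0, so corank 2. A Groebner basis of the Jacobian ideal J(f) in C{u,v} is {u*v^2, u*v/8 + v^3, u^2 - u*v/2}; counting standard monomials gives mu = 5. Corank 2; j^3 = -u^2*(2*u - v) has shape L^2 M (L != M), so D-series; mu = 5 gives D_5.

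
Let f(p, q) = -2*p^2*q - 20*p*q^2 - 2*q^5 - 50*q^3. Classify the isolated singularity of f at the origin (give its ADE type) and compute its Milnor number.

Type D_6, Milnor number mu = 6.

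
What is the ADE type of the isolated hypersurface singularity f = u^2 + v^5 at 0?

The Hessian of f at 0 is [[2, 0], [0, 0]] with rank 1, so corank 1. A Groebner basis of the Jacobian ideal J(f) in C{u,v} is {v^4, u}; counting standard monomials gives mu = 4. Corank 1: A-series; mu = 4 gives A_4.

A4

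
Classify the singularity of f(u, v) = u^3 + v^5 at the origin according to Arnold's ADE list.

E_{8}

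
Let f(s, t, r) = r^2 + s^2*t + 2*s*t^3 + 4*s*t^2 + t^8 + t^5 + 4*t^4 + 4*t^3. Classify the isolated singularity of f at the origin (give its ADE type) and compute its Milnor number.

Type D_9, Milnor number mu = 9.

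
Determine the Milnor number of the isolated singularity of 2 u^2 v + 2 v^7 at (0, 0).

8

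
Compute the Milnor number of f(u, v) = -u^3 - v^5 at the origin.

8

The Hessian of f at 0 is [[0, 0], [0, 0]] with rank 0, so corank 2. A Groebner basis of the Jacobian ideal J(f) in C{u,v} is {v^4, u^2}; counting standard monomials gives mu = 8. Corank 2; j^3 = -u^3 is a perfect cube, so E-series; the 5-jet and mu = 8 give E_8.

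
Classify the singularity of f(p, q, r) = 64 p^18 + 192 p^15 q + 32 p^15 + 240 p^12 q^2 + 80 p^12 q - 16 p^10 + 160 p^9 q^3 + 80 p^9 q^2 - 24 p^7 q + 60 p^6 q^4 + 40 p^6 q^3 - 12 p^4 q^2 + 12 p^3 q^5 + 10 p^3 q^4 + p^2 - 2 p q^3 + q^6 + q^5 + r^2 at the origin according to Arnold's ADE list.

A_4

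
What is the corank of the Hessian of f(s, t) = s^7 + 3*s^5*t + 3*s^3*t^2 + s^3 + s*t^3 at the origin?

2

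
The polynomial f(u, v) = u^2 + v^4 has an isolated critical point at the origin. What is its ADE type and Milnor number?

Type A_{3}, Milnor number mu = 3.

The Hessian of f at 0 has rank 1. Corank 1: A-series; mu = 3 gives A_3.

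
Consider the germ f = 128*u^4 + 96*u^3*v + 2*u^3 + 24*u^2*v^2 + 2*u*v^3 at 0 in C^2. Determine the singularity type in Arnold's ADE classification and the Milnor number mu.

Type E_{7}, Milnor number mu = 7.

The Hessian of f at 0 is [[0, 0], [0, 0]] with rank 0, so corank 2. A Groebner basis of the Jacobian ideal J(f) in C{u,v} is {3*u^2/16 + v^4 + v^3/16, u^3, u^2*v - u^2/16 - v^3/48, u^2/2 + u*v^2 + v^3/6}; counting standard monomials gives mu = 7. Corank 2; j^3 = 2*u^3 is a perfect cube, so E-series; the 4-jet and mu = 7 give E_7.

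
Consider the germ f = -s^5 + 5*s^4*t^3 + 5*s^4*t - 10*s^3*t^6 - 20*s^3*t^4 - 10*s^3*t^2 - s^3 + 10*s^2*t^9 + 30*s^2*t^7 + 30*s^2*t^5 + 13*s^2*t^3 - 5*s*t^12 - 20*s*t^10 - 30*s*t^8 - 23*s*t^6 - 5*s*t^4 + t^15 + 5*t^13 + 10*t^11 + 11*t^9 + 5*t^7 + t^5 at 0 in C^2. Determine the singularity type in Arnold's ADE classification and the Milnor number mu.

The Hessian of f at 0 is [[0, 0], [0, 0]] with rank 0, so corank 2. A Groebner basis of the Jacobian ideal J(f) in C{s,t} is {-s^2/2 + s*t^3, -2*s^2 + t^4, s^3, s^2*t}; counting standard monomials gives mu = 8. Corank 2; j^3 = -s^3 is a perfect cube, so E-series; the 5-jet and mu = 8 give E_8.

Type E_{8}, Milnor number mu = 8.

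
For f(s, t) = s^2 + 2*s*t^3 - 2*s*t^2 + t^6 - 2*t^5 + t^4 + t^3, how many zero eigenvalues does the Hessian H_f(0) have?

1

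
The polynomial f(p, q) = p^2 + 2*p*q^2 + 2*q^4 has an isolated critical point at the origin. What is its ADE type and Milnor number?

Type A3, Milnor number mu = 3.

The Hessian of f at 0 has rank 1. Corank 1: A-series; mu = 3 gives A_3.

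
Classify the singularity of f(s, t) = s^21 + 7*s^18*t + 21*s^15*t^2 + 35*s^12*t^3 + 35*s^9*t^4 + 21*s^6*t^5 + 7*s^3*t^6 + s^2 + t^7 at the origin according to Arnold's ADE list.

The Hessian of f at 0 has rank 1. Corank 1: A-series; mu = 6 gives A_6.

A_6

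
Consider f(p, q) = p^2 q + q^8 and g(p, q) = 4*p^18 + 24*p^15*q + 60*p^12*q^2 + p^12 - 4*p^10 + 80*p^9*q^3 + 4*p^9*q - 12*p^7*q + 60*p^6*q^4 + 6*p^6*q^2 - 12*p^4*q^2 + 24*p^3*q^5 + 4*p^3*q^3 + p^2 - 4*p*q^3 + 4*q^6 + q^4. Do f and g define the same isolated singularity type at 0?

No.

The Hessian of f at 0 has rank 0. Corank 2; j^3 = p^2*q has shape L^2 M (L != M), so D-series; mu = 9 gives D_9. The Hessian of g at 0 has rank 1. Corank 1: A-series; mu = 3 gives A_3. f is D_9 but g is A_3, hence not right-equivalent.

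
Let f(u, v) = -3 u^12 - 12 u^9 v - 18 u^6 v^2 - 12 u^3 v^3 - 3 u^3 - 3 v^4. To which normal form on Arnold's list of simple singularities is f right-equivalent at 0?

E6

The Hessian of f at 0 is [[0, 0], [0, 0]] with rank 0, so corank 2. A Groebner basis of the Jacobian ideal J(f) in C{u,v} is {v^3, u^2}; counting standard monomials gives mu = 6. Corank 2; j^3 = -3*u^3 is a perfect cube, so E-series; the 4-jet and mu = 6 give E_6.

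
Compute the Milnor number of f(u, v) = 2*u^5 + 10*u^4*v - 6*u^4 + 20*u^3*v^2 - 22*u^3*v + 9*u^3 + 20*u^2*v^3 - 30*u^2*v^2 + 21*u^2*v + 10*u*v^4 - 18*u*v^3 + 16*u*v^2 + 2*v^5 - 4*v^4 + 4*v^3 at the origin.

The Hessian of f at 0 has rank 0. Corank 2; j^3 = (u + v)*(3*u + 2*v)^2 has shape L^2 M (L != M), so D-series; mu = 6 gives D_6.

6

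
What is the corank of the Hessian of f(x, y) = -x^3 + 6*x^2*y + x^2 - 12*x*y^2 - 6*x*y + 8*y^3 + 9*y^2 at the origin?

1

Hessian at 0 has rank 1.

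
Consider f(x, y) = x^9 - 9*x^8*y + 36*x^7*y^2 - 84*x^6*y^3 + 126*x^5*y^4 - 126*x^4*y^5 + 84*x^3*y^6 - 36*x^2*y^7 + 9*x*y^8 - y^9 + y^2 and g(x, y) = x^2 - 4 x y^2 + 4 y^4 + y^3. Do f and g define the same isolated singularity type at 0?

No.

The Hessian of f at 0 has rank 1. Corank 1: A-series; mu = 8 gives A_8. The Hessian of g at 0 has rank 1. Corank 1: A-series; mu = 2 gives A_2. f is A_8 but g is A_2, hence not right-equivalent.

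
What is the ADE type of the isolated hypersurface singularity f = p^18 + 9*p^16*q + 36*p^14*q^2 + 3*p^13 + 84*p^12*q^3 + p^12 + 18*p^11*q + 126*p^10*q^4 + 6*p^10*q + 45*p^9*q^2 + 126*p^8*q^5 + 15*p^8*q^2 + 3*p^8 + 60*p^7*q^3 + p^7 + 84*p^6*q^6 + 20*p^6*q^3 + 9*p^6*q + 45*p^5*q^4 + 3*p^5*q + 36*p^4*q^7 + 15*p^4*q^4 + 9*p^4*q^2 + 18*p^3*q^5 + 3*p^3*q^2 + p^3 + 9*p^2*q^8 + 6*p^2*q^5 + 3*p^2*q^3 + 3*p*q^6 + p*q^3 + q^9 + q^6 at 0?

The Hessian of f at 0 is [[0, 0], [0, 0]] with rank 0, so corank 2. A Groebner basis of the Jacobian ideal J(f) in C{p,q} is {p^3, p*q^2, 3*p^2 + q^3}; counting standard monomials gives mu = 7. Corank 2; j^3 = p^3 is a perfect cube, so E-series; the 4-jet and mu = 7 give E_7.

E_{7}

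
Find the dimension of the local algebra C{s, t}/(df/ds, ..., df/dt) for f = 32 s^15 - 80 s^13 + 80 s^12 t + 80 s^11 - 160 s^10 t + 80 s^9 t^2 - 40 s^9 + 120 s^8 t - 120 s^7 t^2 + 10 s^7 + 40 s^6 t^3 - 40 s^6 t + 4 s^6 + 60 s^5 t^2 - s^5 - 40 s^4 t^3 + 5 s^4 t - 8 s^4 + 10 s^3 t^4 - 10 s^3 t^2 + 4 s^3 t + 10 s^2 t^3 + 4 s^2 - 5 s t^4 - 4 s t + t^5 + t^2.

4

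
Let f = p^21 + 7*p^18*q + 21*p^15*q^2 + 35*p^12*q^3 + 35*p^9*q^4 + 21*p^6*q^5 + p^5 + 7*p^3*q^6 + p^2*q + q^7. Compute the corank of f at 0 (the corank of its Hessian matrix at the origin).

2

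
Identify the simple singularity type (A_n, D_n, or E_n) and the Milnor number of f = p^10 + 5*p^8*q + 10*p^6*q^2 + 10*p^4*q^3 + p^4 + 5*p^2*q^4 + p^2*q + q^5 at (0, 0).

The Hessian of f at 0 has rank 0. Corank 2; j^3 = p^2*q has shape L^2 M (L != M), so D-series; mu = 6 gives D_6.

Type D_{6}, Milnor number mu = 6.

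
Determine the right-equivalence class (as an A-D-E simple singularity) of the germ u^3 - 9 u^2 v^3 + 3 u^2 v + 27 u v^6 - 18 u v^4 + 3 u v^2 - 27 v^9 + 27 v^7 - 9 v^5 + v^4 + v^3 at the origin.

E_{6}

The Hessian of f at 0 has rank 0. Corank 2; j^3 = (u + v)^3 is a perfect cube, so E-series; the 4-jet and mu = 6 give E_6.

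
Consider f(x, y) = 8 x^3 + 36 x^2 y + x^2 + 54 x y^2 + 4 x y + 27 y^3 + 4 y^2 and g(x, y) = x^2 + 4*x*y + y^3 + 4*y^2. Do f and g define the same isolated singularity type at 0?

Yes.

The Hessian of f at 0 has rank 1. Corank 1: A-series; mu = 2 gives A_2. The Hessian of g at 0 has rank 1. Corank 1: A-series; mu = 2 gives A_2. Both have type A_2, hence right-equivalent.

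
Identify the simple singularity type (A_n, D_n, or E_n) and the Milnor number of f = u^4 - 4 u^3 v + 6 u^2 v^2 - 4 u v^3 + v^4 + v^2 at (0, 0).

Type A_{3}, Milnor number mu = 3.

The Hessian of f at 0 has rank 1. Corank 1: A-series; mu = 3 gives A_3.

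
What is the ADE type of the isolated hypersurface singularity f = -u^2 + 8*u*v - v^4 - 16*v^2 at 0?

A3

The Hessian of f at 0 is [[-2, 8], [8, -32]] with rank 1, so corank 1. A Groebner basis of the Jacobian ideal J(f) in C{u,v} is {v^3, u - 4*v}; counting standard monomials gives mu = 3. Corank 1: A-series; mu = 3 gives A_3.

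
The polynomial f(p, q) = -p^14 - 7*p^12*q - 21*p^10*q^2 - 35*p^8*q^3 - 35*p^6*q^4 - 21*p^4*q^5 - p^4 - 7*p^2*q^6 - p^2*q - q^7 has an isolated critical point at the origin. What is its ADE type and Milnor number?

Type D_8, Milnor number mu = 8.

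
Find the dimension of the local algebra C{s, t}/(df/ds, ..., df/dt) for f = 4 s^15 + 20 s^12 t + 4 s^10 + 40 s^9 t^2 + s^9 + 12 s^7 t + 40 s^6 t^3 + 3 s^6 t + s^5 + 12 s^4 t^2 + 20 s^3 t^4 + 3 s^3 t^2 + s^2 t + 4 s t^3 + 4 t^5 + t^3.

4

The Hessian of f at 0 has rank 0. Corank 2; j^3 = t*(s^2 + t^2) splits into three distinct lines over C (the quadratic factor has nonzero discriminant), so D_4.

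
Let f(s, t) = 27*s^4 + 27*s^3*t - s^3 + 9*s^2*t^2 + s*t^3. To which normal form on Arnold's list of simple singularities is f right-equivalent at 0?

E_7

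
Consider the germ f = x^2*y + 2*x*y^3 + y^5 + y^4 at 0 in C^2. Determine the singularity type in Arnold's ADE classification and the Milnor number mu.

Type D5, Milnor number mu = 5.

The Hessian of f at 0 is [[0, 0], [0, 0]] with rank 0, so corank 2. A Groebner basis of the Jacobian ideal J(f) in C{x,y} is {x*y^2, x*y + y^3, x^2 - 4*x*y}; counting standard monomials gives mu = 5. Corank 2; j^3 = x^2*y has shape L^2 M (L != M), so D-series; mu = 5 gives D_5.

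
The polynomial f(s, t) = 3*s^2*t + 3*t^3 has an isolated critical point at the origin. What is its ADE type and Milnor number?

Type D_{4}, Milnor number mu = 4.

The Hessian of f at 0 has rank 0. Corank 2; j^3 = 3*t*(s^2 + t^2) splits into three distinct lines over C (the quadratic factor has nonzero discriminant), so D_4.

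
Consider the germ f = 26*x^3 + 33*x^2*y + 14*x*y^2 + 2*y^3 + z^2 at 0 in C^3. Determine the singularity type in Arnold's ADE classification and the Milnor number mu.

The Hessian of f at 0 has rank 1. Corank 2; j^3 = (2*x + y)*(13*x^2 + 10*x*y + 2*y^2) splits into three distinct lines over C (the quadratic factor has nonzero discriminant), so D_4.

Type D4, Milnor number mu = 4.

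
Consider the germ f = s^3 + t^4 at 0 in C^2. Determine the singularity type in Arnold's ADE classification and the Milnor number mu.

The Hessian of f at 0 is [[0, 0], [0, 0]] with rank 0, so corank 2. A Groebner basis of the Jacobian ideal J(f) in C{s,t} is {t^3, s^2}; counting standard monomials gives mu = 6. Corank 2; j^3 = s^3 is a perfect cube, so E-series; the 4-jet and mu = 6 give E_6.

Type E_{6}, Milnor number mu = 6.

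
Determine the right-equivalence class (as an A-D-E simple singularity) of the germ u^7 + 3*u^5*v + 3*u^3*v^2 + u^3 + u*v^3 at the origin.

The Hessian of f at 0 has rank 0. Corank 2; j^3 = u^3 is a perfect cube, so E-series; the 4-jet and mu = 7 give E_7.

E_7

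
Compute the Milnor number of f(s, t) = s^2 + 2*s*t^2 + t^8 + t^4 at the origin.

The Hessian of f at 0 has rank 1. Corank 1: A-series; mu = 7 gives A_7.

7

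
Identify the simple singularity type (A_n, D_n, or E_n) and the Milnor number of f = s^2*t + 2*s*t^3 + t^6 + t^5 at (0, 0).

Type D_7, Milnor number mu = 7.

The Hessian of f at 0 has rank 0. Corank 2; j^3 = s^2*t has shape L^2 M (L != M), so D-series; mu = 7 gives D_7.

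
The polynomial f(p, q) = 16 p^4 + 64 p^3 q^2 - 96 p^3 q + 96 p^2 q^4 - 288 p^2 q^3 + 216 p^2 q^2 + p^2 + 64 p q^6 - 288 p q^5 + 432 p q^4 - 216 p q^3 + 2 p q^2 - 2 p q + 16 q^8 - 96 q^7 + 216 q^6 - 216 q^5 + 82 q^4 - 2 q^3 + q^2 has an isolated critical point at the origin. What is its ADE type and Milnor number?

Type A3, Milnor number mu = 3.

The Hessian of f at 0 has rank 1. Corank 1: A-series; mu = 3 gives A_3.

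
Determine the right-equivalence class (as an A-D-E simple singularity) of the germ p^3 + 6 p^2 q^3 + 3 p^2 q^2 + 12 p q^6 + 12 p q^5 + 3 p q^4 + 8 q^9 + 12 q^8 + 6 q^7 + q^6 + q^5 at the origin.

The Hessian of f at 0 has rank 0. Corank 2; j^3 = p^3 is a perfect cube, so E-series; the 5-jet and mu = 8 give E_8.

E8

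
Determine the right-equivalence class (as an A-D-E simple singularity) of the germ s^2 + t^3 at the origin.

The Hessian of f at 0 has rank 1. Corank 1: A-series; mu = 2 gives A_2.

A2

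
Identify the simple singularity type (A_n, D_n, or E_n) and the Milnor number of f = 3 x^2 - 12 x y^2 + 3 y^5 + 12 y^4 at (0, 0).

Type A4, Milnor number mu = 4.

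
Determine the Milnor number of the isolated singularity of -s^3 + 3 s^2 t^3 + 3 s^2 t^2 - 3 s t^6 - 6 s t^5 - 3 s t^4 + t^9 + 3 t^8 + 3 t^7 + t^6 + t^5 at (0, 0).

The Hessian of f at 0 has rank 0. Corank 2; j^3 = -s^3 is a perfect cube, so E-series; the 5-jet and mu = 8 give E_8.

8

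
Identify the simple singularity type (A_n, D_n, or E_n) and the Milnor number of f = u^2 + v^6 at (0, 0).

Type A_5, Milnor number mu = 5.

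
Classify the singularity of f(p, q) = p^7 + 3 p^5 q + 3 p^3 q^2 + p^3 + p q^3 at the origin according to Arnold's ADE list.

E7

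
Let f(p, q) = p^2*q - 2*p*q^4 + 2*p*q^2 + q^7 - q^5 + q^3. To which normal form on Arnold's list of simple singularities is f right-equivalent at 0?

D_{6}

The Hessian of f at 0 has rank 0. Corank 2; j^3 = q*(p + q)^2 has shape L^2 M (L != M), so D-series; mu = 6 gives D_6.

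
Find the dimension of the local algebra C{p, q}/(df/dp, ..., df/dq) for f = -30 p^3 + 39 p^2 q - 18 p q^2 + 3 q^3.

The Hessian of f at 0 is [[0, 0], [0, 0]] with rank 0, so corank 2. A Groebner basis of the Jacobian ideal J(f) in C{p,q} is {q^3, p^2 - 3*q^2/11, p*q - 6*q^2/11}; counting standard monomials gives mu = 4. Corank 2; j^3 = -3*(2*p - q)*(5*p^2 - 4*p*q + q^2) splits into three distinct lines over C (the quadratic factor has nonzero discriminant), so D_4.

4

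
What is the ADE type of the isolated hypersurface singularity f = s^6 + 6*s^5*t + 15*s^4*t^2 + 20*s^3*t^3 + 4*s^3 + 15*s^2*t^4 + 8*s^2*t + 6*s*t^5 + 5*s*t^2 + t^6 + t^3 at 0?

D7

The Hessian of f at 0 is [[0, 0], [0, 0]] with rank 0, so corank 2. A Groebner basis of the Jacobian ideal J(f) in C{s,t} is {-32*s*t/3 + t^5 - 16*t^2/3, s*t^2 + t^3/2, s^2 + 3*s*t/2 + t^2/2}; counting standard monomials gives mu = 7. Corank 2; j^3 = (s + t)*(2*s + t)^2 has shape L^2 M (L != M), so D-series; mu = 7 gives D_7.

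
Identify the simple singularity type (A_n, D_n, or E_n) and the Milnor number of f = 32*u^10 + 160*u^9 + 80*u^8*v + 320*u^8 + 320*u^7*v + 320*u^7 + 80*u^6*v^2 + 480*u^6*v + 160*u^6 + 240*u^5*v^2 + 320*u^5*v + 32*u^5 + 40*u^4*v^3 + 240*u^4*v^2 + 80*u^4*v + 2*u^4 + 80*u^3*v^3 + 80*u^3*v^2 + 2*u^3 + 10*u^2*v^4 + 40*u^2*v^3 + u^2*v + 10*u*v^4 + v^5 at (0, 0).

The Hessian of f at 0 has rank 0. Corank 2; j^3 = u^2*(2*u + v) has shape L^2 M (L != M), so D-series; mu = 6 gives D_6.

Type D_6, Milnor number mu = 6.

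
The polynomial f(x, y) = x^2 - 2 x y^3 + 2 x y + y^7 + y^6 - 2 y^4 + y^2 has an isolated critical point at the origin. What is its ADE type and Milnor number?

The Hessian of f at 0 has rank 1. Corank 1: A-series; mu = 6 gives A_6.

Type A_6, Milnor number mu = 6.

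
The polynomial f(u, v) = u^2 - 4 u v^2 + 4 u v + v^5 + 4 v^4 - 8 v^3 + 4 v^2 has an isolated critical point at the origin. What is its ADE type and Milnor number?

The Hessian of f at 0 is [[2, 4], [4, 8]] with rank 1, so corank 1. A Groebner basis of the Jacobian ideal J(f) in C{u,v} is {u^2 + 4*u*v + 2*u + 4*v, -u/2 + v^2 - v}; counting standard monomials gives mu = 4. Corank 1: A-series; mu = 4 gives A_4.

Type A_{4}, Milnor number mu = 4.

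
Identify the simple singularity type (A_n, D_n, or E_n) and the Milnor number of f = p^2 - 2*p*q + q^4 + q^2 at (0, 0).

Type A_3, Milnor number mu = 3.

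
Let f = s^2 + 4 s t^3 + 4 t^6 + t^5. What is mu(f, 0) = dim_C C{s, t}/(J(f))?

4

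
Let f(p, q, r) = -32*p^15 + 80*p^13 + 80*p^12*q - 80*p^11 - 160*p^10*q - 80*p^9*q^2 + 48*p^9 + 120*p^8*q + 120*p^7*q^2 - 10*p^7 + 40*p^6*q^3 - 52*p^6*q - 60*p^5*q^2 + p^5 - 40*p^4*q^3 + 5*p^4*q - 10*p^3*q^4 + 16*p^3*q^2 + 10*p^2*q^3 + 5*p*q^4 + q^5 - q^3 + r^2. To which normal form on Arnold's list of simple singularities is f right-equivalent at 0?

E8

The Hessian of f at 0 is [[0, 0, 0], [0, 0, 0], [0, 0, 2]] with rank 1, so corank 2. A Groebner basis of the Jacobian ideal J(f) in C{p,q,r} is {p^4 + q^2, p^3*q - q^2/4, p*q^2, q^3, r}; counting standard monomials gives mu = 8. Corank 2; j^3 = -q^3 is a perfect cube, so E-series; the 5-jet and mu = 8 give E_8.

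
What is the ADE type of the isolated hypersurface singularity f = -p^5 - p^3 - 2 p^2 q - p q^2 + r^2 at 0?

D_6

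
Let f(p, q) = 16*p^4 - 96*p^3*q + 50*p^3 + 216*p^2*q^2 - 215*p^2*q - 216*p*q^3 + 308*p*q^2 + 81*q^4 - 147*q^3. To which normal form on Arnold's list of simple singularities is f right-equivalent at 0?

D_{5}

The Hessian of f at 0 has rank 0. Corank 2; j^3 = (2*p - 3*q)*(5*p - 7*q)^2 has shape L^2 M (L != M), so D-series; mu = 5 gives D_5.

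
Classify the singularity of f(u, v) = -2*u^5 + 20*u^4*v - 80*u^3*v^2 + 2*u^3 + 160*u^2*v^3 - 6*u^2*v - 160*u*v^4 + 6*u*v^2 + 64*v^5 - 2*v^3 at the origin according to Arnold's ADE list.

E_{8}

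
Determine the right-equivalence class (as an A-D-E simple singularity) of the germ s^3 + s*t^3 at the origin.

E_7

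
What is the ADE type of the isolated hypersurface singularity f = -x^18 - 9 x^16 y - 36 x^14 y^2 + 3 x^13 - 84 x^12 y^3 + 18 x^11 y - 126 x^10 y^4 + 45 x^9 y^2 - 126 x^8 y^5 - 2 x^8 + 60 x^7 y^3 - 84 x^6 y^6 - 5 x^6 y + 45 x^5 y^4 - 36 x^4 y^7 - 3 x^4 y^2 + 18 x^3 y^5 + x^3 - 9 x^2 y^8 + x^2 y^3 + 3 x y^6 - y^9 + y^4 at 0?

E6

The Hessian of f at 0 has rank 0. Corank 2; j^3 = x^3 is a perfect cube, so E-series; the 4-jet and mu = 6 give E_6.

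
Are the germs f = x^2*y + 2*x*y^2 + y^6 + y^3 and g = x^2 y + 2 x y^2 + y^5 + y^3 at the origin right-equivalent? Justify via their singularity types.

The Hessian of f at 0 has rank 0. Corank 2; j^3 = y*(x + y)^2 has shape L^2 M (L != M), so D-series; mu = 7 gives D_7. The Hessian of g at 0 has rank 0. Corank 2; j^3 = y*(x + y)^2 has shape L^2 M (L != M), so D-series; mu = 6 gives D_6. f is D_7 but g is D_6, hence not right-equivalent.

No.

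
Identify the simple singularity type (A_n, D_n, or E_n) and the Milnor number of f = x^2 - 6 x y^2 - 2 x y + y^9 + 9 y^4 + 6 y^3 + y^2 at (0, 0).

The Hessian of f at 0 has rank 1. Corank 1: A-series; mu = 8 gives A_8.

Type A8, Milnor number mu = 8.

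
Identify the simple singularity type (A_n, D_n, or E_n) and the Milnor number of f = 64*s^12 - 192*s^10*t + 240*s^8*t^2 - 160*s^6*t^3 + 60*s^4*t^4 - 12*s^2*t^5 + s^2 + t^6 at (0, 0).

The Hessian of f at 0 is [[2, 0], [0, 0]] with rank 1, so corank 1. A Groebner basis of the Jacobian ideal J(f) in C{s,t} is {t^5, s}; counting standard monomials gives mu = 5. Corank 1: A-series; mu = 5 gives A_5.

Type A_5, Milnor number mu = 5.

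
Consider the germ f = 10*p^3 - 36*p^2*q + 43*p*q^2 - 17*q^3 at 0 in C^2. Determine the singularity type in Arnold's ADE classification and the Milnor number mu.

Type D_4, Milnor number mu = 4.

The Hessian of f at 0 is [[0, 0], [0, 0]] with rank 0, so corank 2. A Groebner basis of the Jacobian ideal J(f) in C{p,q} is {q^3, p^2 - 13*q^2/6, p*q - 3*q^2/2}; counting standard monomials gives mu = 4. Corank 2; j^3 = (p - q)*(10*p^2 - 26*p*q + 17*q^2) splits into three distinct lines over C (the quadratic factor has nonzero discriminant), so D_4.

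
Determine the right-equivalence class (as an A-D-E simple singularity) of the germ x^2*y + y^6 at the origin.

The Hessian of f at 0 has rank 0. Corank 2; j^3 = x^2*y has shape L^2 M (L != M), so D-series; mu = 7 gives D_7.

D_{7}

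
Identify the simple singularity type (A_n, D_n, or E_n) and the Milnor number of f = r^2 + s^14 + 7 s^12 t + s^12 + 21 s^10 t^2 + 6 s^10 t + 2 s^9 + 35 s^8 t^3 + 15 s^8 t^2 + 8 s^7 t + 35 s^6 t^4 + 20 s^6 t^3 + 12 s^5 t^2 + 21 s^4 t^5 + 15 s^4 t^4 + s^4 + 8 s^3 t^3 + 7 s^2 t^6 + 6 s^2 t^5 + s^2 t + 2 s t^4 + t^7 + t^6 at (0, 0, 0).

Type D_{7}, Milnor number mu = 7.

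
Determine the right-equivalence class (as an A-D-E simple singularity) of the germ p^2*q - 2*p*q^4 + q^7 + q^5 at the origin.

The Hessian of f at 0 has rank 0. Corank 2; j^3 = p^2*q has shape L^2 M (L != M), so D-series; mu = 6 gives D_6.

D6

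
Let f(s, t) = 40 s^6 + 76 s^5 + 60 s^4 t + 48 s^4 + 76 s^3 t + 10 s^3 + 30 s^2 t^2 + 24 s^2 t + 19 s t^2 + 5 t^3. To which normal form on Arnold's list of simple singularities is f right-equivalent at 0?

The Hessian of f at 0 has rank 0. Corank 2; j^3 = (s + t)*(10*s^2 + 14*s*t + 5*t^2) splits into three distinct lines over C (the quadratic factor has nonzero discriminant), so D_4.

D4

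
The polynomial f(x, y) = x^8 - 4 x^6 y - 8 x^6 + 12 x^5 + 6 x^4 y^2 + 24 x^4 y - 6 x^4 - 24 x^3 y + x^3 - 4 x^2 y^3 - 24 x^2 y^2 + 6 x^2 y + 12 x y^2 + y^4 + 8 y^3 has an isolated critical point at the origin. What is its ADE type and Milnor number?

Type E_{6}, Milnor number mu = 6.

The Hessian of f at 0 is [[0, 0], [0, 0]] with rank 0, so corank 2. A Groebner basis of the Jacobian ideal J(f) in C{x,y} is {x^3 - 3*x^2/4 - 3*x*y - 3*y^2, x^2*y + x^2/4 + x*y + y^2, -x^2/16 + x*y^2 - x*y/4 - y^2/4, y^3}; counting standard monomials gives mu = 6. Corank 2; j^3 = (x + 2*y)^3 is a perfect cube, so E-series; the 4-jet and mu = 6 give E_6.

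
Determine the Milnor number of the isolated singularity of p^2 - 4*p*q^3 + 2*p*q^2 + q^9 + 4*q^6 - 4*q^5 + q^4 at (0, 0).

8

The Hessian of f at 0 has rank 1. Corank 1: A-series; mu = 8 gives A_8.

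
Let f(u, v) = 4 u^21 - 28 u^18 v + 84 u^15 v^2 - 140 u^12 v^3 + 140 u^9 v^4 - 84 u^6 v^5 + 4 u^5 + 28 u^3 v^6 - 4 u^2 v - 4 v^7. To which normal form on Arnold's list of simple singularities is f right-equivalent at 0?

D8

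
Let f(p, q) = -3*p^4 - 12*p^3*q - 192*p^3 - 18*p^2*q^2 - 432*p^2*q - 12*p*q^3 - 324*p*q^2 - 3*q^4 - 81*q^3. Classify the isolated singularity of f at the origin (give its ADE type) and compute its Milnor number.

The Hessian of f at 0 is [[0, 0], [0, 0]] with rank 0, so corank 2. A Groebner basis of the Jacobian ideal J(f) in C{p,q} is {q^4, p*q^2 + 5*q^3/6, p^2 + 3*p*q/2 + 9*q^2/16}; counting standard monomials gives mu = 6. Corank 2; j^3 = -3*(4*p + 3*q)^3 is a perfect cube, so E-series; the 4-jet and mu = 6 give E_6.

Type E6, Milnor number mu = 6.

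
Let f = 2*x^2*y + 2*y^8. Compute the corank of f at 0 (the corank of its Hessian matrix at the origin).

2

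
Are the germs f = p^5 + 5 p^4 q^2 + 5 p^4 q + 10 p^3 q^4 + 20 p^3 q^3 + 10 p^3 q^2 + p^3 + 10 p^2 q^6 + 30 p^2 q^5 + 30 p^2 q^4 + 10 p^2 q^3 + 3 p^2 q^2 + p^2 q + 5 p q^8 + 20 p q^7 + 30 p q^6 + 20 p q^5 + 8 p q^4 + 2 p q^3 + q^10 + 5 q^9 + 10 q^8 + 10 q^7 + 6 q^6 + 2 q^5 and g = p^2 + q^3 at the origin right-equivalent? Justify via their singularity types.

No.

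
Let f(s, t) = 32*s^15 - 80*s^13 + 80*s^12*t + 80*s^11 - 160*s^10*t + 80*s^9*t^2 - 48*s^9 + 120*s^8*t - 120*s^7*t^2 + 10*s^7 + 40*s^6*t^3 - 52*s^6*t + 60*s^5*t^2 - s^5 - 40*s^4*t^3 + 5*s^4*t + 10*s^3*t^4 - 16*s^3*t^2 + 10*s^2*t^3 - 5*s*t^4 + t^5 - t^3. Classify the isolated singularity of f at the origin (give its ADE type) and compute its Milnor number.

The Hessian of f at 0 has rank 0. Corank 2; j^3 = -t^3 is a perfect cube, so E-series; the 5-jet and mu = 8 give E_8.

Type E8, Milnor number mu = 8.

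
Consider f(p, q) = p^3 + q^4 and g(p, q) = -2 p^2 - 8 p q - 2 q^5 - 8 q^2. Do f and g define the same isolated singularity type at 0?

No.

The Hessian of f at 0 is [[0, 0], [0, 0]] with rank 0, so corank 2. A Groebner basis of the Jacobian ideal J(f) in C{p,q} is {q^3, p^2}; counting standard monomials gives mu = 6. Corank 2; j^3 = p^3 is a perfect cube, so E-series; the 4-jet and mu = 6 give E_6. The Hessian of g at 0 is [[-4, -8], [-8, -16]] with rank 1, so corank 1. A Groebner basis of the Jacobian ideal J(g) in C{p,q} is {q^4, p + 2*q}; counting standard monomials gives mu = 4. Corank 1: A-series; mu = 4 gives A_4. f is E_6 but g is A_4, hence not right-equivalent.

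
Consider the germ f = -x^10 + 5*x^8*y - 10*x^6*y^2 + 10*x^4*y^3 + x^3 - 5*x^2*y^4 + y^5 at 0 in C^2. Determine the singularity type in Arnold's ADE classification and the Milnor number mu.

The Hessian of f at 0 is [[0, 0], [0, 0]] with rank 0, so corank 2. A Groebner basis of the Jacobian ideal J(f) in C{x,y} is {y^4, x^2}; counting standard monomials gives mu = 8. Corank 2; j^3 = x^3 is a perfect cube, so E-series; the 5-jet and mu = 8 give E_8.

Type E_8, Milnor number mu = 8.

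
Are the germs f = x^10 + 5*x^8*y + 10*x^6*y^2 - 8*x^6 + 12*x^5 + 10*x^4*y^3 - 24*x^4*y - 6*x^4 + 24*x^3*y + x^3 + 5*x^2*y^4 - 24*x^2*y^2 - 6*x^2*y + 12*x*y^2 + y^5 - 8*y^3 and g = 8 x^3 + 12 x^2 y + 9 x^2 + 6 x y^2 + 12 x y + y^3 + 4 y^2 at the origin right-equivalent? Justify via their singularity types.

No.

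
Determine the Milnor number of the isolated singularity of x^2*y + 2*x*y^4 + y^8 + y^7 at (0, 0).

The Hessian of f at 0 is [[0, 0], [0, 0]] with rank 0, so corank 2. A Groebner basis of the Jacobian ideal J(f) in C{x,y} is {x^2*y^2, 8*x^2*y + x^2 + x*y^3, x*y + y^4, x^3}; counting standard monomials gives mu = 9. Corank 2; j^3 = x^2*y has shape L^2 M (L != M), so D-series; mu = 9 gives D_9.

9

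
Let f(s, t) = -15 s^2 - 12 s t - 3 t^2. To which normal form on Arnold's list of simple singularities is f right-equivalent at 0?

A_{1}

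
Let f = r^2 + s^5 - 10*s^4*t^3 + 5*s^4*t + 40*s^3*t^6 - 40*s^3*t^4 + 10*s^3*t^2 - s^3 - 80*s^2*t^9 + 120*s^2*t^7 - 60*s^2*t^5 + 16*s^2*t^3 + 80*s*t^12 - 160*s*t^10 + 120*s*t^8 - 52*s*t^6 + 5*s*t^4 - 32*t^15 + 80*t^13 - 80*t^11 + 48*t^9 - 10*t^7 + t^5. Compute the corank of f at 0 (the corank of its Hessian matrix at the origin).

The Hessian at 0 is [[0, 0, 0], [0, 0, 0], [0, 0, 2]] of rank 1; hence corank 2.

2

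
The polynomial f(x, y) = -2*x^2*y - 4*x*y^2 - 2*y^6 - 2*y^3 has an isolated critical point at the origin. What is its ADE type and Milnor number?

Type D_7, Milnor number mu = 7.

The Hessian of f at 0 has rank 0. Corank 2; j^3 = -2*y*(x + y)^2 has shape L^2 M (L != M), so D-series; mu = 7 gives D_7.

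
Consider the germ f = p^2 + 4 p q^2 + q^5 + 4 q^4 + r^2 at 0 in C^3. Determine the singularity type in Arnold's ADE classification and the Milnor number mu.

Type A4, Milnor number mu = 4.

The Hessian of f at 0 has rank 2. Corank 1: A-series; mu = 4 gives A_4.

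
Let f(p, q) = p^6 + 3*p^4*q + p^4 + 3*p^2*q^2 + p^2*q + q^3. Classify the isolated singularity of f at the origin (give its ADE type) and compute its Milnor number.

Type D_{4}, Milnor number mu = 4.

The Hessian of f at 0 is [[0, 0], [0, 0]] with rank 0, so corank 2. A Groebner basis of the Jacobian ideal J(f) in C{p,q} is {q^3, p^2 + 3*q^2, p*q}; counting standard monomials gives mu = 4. Corank 2; j^3 = q*(p^2 + q^2) splits into three distinct lines over C (the quadratic factor has nonzero discriminant), so D_4.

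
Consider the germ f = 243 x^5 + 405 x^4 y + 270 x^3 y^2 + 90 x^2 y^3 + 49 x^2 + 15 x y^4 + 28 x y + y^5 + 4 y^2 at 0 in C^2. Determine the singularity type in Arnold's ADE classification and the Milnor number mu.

Type A4, Milnor number mu = 4.

The Hessian of f at 0 has rank 1. Corank 1: A-series; mu = 4 gives A_4.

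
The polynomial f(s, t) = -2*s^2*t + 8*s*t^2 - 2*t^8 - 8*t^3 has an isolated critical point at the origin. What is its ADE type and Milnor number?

Type D9, Milnor number mu = 9.

The Hessian of f at 0 has rank 0. Corank 2; j^3 = -2*t*(s - 2*t)^2 has shape L^2 M (L != M), so D-series; mu = 9 gives D_9.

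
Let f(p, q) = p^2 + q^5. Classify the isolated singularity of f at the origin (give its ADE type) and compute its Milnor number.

Type A4, Milnor number mu = 4.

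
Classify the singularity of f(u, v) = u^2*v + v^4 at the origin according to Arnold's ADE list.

The Hessian of f at 0 is [[0, 0], [0, 0]] with rank 0, so corank 2. A Groebner basis of the Jacobian ideal J(f) in C{u,v} is {u^3, u^2/4 + v^3, u*v}; counting standard monomials gives mu = 5. Corank 2; j^3 = u^2*v has shape L^2 M (L != M), so D-series; mu = 5 gives D_5.

D5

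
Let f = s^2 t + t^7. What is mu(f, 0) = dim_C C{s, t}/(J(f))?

8

The Hessian of f at 0 has rank 0. Corank 2; j^3 = s^2*t has shape L^2 M (L != M), so D-series; mu = 8 gives D_8.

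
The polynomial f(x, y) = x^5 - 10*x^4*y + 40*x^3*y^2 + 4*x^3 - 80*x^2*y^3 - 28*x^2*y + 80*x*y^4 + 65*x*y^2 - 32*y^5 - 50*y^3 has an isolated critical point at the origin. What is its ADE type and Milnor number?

Type D_{6}, Milnor number mu = 6.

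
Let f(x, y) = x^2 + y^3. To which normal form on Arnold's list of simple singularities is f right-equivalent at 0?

A_{2}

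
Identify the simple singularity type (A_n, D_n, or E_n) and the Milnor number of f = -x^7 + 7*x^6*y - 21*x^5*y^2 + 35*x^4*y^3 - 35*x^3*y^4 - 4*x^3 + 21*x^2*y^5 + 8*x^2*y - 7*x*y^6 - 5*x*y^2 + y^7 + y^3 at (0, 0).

Type D_{8}, Milnor number mu = 8.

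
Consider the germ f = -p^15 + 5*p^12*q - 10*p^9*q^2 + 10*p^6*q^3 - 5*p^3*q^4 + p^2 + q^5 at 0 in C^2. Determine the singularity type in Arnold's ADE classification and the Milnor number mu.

Type A_4, Milnor number mu = 4.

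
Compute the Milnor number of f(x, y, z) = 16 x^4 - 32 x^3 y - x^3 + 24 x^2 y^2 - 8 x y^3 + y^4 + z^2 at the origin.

The Hessian of f at 0 has rank 1. Corank 2; j^3 = -x^3 is a perfect cube, so E-series; the 4-jet and mu = 6 give E_6.

6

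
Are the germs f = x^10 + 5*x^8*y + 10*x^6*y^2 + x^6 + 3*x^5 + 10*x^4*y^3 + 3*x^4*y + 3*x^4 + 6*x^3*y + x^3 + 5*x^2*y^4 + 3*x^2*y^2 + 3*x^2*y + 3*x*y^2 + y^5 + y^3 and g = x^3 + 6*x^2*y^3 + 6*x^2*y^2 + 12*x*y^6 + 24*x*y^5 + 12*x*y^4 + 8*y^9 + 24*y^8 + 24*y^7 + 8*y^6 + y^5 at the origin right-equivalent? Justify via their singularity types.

The Hessian of f at 0 has rank 0. Corank 2; j^3 = (x + y)^3 is a perfect cube, so E-series; the 5-jet and mu = 8 give E_8. The Hessian of g at 0 has rank 0. Corank 2; j^3 = x^3 is a perfect cube, so E-series; the 5-jet and mu = 8 give E_8. Both have type E_8, hence right-equivalent.

Yes.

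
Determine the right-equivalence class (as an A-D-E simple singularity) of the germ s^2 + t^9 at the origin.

A8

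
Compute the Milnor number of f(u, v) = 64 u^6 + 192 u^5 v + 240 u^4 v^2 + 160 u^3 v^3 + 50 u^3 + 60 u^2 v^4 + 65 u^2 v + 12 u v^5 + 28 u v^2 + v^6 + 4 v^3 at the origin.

7

The Hessian of f at 0 has rank 0. Corank 2; j^3 = (2*u + v)*(5*u + 2*v)^2 has shape L^2 M (L != M), so D-series; mu = 7 gives D_7.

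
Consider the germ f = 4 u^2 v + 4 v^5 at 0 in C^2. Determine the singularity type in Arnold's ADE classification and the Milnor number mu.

Type D_{6}, Milnor number mu = 6.

The Hessian of f at 0 is [[0, 0], [0, 0]] with rank 0, so corank 2. A Groebner basis of the Jacobian ideal J(f) in C{u,v} is {u^2/5 + v^4, u^3, u*v}; counting standard monomials gives mu = 6. Corank 2; j^3 = 4*u^2*v has shape L^2 M (L != M), so D-series; mu = 6 gives D_6.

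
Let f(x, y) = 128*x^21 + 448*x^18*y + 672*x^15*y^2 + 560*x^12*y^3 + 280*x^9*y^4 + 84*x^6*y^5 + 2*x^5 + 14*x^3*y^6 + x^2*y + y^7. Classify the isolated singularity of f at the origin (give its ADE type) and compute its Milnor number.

The Hessian of f at 0 is [[0, 0], [0, 0]] with rank 0, so corank 2. A Groebner basis of the Jacobian ideal J(f) in C{x,y} is {x^2/7 + y^6, x^3, x*y}; counting standard monomials gives mu = 8. Corank 2; j^3 = x^2*y has shape L^2 M (L != M), so D-series; mu = 8 gives D_8.

Type D8, Milnor number mu = 8.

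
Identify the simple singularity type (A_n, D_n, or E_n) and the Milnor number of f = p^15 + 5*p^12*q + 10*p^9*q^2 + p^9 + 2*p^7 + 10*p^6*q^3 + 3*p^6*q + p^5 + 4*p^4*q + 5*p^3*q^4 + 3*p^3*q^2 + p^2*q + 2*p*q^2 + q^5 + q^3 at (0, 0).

Type D_6, Milnor number mu = 6.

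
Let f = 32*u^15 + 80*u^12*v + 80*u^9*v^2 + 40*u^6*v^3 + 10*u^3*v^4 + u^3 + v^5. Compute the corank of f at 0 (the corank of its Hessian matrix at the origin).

2

Hessian at 0 has rank 0.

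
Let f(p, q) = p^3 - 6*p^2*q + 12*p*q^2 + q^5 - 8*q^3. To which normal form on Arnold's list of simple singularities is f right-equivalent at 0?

E8

The Hessian of f at 0 has rank 0. Corank 2; j^3 = (p - 2*q)^3 is a perfect cube, so E-series; the 5-jet and mu = 8 give E_8.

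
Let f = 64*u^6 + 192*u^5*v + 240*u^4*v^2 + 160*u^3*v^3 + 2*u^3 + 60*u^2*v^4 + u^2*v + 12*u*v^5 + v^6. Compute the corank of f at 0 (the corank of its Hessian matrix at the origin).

2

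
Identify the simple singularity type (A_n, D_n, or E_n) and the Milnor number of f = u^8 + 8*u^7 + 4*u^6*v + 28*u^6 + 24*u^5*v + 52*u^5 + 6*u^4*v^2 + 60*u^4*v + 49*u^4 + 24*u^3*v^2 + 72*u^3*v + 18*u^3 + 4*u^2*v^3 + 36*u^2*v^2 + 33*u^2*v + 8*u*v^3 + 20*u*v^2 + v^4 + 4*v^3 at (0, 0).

Type D5, Milnor number mu = 5.

The Hessian of f at 0 has rank 0. Corank 2; j^3 = (2*u + v)*(3*u + 2*v)^2 has shape L^2 M (L != M), so D-series; mu = 5 gives D_5.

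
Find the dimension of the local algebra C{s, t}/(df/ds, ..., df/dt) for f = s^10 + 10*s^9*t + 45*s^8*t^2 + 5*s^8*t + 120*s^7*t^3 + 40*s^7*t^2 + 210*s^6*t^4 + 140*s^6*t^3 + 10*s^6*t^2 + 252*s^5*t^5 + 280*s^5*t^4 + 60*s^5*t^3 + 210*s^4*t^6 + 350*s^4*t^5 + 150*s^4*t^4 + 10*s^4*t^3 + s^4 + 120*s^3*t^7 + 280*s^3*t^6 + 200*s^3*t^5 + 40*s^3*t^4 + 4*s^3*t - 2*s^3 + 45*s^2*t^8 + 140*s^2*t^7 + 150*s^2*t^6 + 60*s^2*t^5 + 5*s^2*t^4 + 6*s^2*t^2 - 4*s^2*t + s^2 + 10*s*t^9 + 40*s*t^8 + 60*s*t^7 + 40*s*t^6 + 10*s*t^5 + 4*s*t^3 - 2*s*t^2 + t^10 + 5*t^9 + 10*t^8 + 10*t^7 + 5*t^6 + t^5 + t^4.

4

The Hessian of f at 0 is [[2, 0], [0, 0]] with rank 1, so corank 1. A Groebner basis of the Jacobian ideal J(f) in C{s,t} is {-s/2 + t^3 + t^2/2, s^2, s*t - s/2 + t^2/2}; counting standard monomials gives mu = 4. Corank 1: A-series; mu = 4 gives A_4.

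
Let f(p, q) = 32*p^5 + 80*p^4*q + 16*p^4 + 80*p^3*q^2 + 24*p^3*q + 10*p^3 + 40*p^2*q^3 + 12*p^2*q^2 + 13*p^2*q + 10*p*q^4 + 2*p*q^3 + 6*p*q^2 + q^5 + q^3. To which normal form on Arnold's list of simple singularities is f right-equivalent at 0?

D_{4}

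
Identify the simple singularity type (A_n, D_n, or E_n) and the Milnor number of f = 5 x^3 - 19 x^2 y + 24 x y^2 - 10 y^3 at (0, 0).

The Hessian of f at 0 is [[0, 0], [0, 0]] with rank 0, so corank 2. A Groebner basis of the Jacobian ideal J(f) in C{x,y} is {y^3, x^2 - 6*y^2, x*y - 3*y^2}; counting standard monomials gives mu = 4. Corank 2; j^3 = (x - y)*(5*x^2 - 14*x*y + 10*y^2) splits into three distinct lines over C (the quadratic factor has nonzero discriminant), so D_4.

Type D_4, Milnor number mu = 4.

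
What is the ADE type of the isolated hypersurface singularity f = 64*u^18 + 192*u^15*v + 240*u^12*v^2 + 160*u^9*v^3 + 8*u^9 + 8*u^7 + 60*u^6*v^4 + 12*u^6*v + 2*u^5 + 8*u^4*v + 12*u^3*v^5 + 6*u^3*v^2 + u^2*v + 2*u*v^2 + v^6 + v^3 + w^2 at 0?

D_7

The Hessian of f at 0 is [[0, 0, 0], [0, 0, 0], [0, 0, 2]] with rank 1, so corank 2. A Groebner basis of the Jacobian ideal J(f) in C{u,v,w} is {-u*v/2 + v^4 - v^2/2, u^3 + u^2 + 2*u*v + v^3 + v^2, u^2*v - 2*u^2/3 - 4*u*v/3 - v^3 - 2*v^2/3, u^2/3 + u*v^2 + 2*u*v/3 + v^3 + v^2/3, w}; counting standard monomials gives mu = 7. Corank 2; j^3 = v*(u + v)^2 has shape L^2 M (L != M), so D-series; mu = 7 gives D_7.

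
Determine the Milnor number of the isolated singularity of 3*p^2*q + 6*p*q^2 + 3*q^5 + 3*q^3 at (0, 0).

6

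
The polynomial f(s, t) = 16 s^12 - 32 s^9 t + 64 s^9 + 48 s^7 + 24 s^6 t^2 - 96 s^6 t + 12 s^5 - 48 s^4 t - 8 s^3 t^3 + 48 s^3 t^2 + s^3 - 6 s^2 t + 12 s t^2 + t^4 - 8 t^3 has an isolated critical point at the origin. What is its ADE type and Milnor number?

Type E_6, Milnor number mu = 6.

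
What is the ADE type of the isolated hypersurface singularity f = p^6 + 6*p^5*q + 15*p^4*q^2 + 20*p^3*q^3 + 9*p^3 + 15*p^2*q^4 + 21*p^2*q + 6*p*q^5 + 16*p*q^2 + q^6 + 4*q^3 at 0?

D_7

The Hessian of f at 0 is [[0, 0], [0, 0]] with rank 0, so corank 2. A Groebner basis of the Jacobian ideal J(f) in C{p,q} is {-243*p*q/2 + q^5 - 81*q^2, p*q^2 + 2*q^3/3, p^2 + 5*p*q/3 + 2*q^2/3}; counting standard monomials gives mu = 7. Corank 2; j^3 = (p + q)*(3*p + 2*q)^2 has shape L^2 M (L != M), so D-series; mu = 7 gives D_7.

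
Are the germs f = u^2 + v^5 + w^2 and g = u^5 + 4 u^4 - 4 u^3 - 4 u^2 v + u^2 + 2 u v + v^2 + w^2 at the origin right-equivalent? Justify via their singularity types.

The Hessian of f at 0 has rank 2. Corank 1: A-series; mu = 4 gives A_4. The Hessian of g at 0 has rank 2. Corank 1: A-series; mu = 4 gives A_4. Both have type A_4, hence right-equivalent.

Yes.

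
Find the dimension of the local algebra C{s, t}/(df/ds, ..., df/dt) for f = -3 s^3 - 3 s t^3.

7

The Hessian of f at 0 is [[0, 0], [0, 0]] with rank 0, so corank 2. A Groebner basis of the Jacobian ideal J(f) in C{s,t} is {s^3, s*t^2, 3*s^2 + t^3}; counting standard monomials gives mu = 7. Corank 2; j^3 = -3*s^3 is a perfect cube, so E-series; the 4-jet and mu = 7 give E_7.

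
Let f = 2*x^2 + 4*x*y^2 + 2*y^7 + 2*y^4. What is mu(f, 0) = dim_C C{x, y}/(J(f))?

The Hessian of f at 0 has rank 1. Corank 1: A-series; mu = 6 gives A_6.

6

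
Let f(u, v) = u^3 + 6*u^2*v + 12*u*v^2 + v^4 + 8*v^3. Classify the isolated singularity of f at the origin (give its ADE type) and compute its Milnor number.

Type E6, Milnor number mu = 6.

The Hessian of f at 0 is [[0, 0], [0, 0]] with rank 0, so corank 2. A Groebner basis of the Jacobian ideal J(f) in C{u,v} is {v^3, u^2 + 4*u*v + 4*v^2}; counting standard monomials gives mu = 6. Corank 2; j^3 = (u + 2*v)^3 is a perfect cube, so E-series; the 4-jet and mu = 6 give E_6.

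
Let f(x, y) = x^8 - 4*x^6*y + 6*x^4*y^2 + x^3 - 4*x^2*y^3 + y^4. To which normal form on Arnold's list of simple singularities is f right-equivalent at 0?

The Hessian of f at 0 is [[0, 0], [0, 0]] with rank 0, so corank 2. A Groebner basis of the Jacobian ideal J(f) in C{x,y} is {y^3, x^2}; counting standard monomials gives mu = 6. Corank 2; j^3 = x^3 is a perfect cube, so E-series; the 4-jet and mu = 6 give E_6.

E6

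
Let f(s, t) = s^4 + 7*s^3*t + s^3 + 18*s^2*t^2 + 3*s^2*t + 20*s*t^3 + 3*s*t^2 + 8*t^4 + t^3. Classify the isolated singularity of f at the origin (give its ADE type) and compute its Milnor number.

Type E7, Milnor number mu = 7.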